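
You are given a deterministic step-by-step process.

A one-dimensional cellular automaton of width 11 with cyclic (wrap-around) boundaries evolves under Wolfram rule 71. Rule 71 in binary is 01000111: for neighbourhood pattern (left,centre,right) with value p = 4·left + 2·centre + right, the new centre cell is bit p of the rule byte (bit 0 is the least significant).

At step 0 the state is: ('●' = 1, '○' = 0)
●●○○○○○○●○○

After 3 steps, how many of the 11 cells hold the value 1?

8

k=0  ●●○○○○○○●○○
k=1  ○●○●●●●●●○●
k=2  ○●○○○○○○●○●
k=3  ○●○●●●●●●○●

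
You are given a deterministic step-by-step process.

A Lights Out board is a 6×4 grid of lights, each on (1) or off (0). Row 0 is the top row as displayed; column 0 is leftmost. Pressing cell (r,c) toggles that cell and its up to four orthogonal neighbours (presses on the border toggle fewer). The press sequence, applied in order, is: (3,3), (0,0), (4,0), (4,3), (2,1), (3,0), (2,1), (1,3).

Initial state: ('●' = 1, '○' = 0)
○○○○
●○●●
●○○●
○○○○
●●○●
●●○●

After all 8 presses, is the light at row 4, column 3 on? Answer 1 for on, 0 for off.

1

t=0: ○○○○
●○●●
●○○●
○○○○
●●○●
●●○●
t=1: ○○○○
●○●●
●○○○
○○●●
●●○○
●●○●
t=2: ●●○○
○○●●
●○○○
○○●●
●●○○
●●○●
t=3: ●●○○
○○●●
●○○○
●○●●
○○○○
○●○●
t=4: ●●○○
○○●●
●○○○
●○●○
○○●●
○●○○
t=5: ●●○○
○●●●
○●●○
●●●○
○○●●
○●○○
t=6: ●●○○
○●●●
●●●○
○○●○
●○●●
○●○○
t=7: ●●○○
○○●●
○○○○
○●●○
●○●●
○●○○
t=8: ●●○●
○○○○
○○○●
○●●○
●○●●
○●○○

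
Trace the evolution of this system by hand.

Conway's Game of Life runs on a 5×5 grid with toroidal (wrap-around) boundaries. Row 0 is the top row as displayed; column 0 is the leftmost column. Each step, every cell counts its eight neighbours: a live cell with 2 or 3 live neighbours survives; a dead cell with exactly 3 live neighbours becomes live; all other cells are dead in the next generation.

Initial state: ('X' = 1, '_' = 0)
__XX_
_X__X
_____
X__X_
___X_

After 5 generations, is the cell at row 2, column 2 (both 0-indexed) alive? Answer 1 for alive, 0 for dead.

k=0  __XX_
_X__X
_____
X__X_
___X_
k=1  __XXX
__XX_
X___X
____X
___X_
k=2  ____X
XXX__
X___X
X__XX
__X__
k=3  X_XX_
_X_X_
__X__
XX_X_
X____
k=4  X_XX_
_X_XX
X__XX
XXX_X
X__X_
k=5  X____
_X___
_____
__X__
_____

0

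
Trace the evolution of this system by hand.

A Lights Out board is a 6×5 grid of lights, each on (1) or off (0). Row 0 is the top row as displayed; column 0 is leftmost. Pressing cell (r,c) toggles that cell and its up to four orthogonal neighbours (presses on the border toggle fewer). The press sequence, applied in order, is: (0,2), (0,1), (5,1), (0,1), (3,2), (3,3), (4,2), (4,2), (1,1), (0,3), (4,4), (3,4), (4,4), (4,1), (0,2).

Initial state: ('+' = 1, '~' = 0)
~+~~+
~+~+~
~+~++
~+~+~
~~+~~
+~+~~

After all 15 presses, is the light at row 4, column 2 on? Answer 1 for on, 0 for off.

gen 0: ~+~~+
~+~+~
~+~++
~+~+~
~~+~~
+~+~~
gen 1: ~~+++
~+++~
~+~++
~+~+~
~~+~~
+~+~~
gen 2: ++~++
~~++~
~+~++
~+~+~
~~+~~
+~+~~
gen 3: ++~++
~~++~
~+~++
~+~+~
~++~~
~+~~~
gen 4: ~~+++
~+++~
~+~++
~+~+~
~++~~
~+~~~
gen 5: ~~+++
~+++~
~++++
~~+~~
~+~~~
~+~~~
gen 6: ~~+++
~+++~
~++~+
~~~++
~+~+~
~+~~~
gen 7: ~~+++
~+++~
~++~+
~~+++
~~+~~
~++~~
gen 8: ~~+++
~+++~
~++~+
~~~++
~+~+~
~+~~~
gen 9: ~++++
+~~+~
~~+~+
~~~++
~+~+~
~+~~~
gen 10: ~+~~~
+~~~~
~~+~+
~~~++
~+~+~
~+~~~
gen 11: ~+~~~
+~~~~
~~+~+
~~~+~
~+~~+
~+~~+
gen 12: ~+~~~
+~~~~
~~+~~
~~~~+
~+~~~
~+~~+
gen 13: ~+~~~
+~~~~
~~+~~
~~~~~
~+~++
~+~~~
gen 14: ~+~~~
+~~~~
~~+~~
~+~~~
+~+++
~~~~~
gen 15: ~~++~
+~+~~
~~+~~
~+~~~
+~+++
~~~~~

1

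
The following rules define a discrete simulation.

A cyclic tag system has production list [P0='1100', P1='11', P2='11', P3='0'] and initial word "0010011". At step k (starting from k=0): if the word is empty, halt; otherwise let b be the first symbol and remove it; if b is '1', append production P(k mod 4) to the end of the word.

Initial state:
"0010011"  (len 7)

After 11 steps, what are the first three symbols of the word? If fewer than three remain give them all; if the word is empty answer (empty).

0) "0010011"  (len 7)
1) "010011"  (len 6)
2) "10011"  (len 5)
3) "001111"  (len 6)
4) "01111"  (len 5)
5) "1111"  (len 4)
6) "11111"  (len 5)
7) "111111"  (len 6)
8) "111110"  (len 6)
9) "111101100"  (len 9)
10) "1110110011"  (len 10)
11) "11011001111"  (len 11)

110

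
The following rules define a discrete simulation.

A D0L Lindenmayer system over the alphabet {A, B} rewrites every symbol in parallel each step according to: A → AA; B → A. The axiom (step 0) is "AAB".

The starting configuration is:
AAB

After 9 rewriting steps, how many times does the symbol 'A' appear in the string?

1280

step 0: AAB
step 1: AAAAA
step 2: AAAAAAAAAA
step 3: AAAAAAAAAAAAAAAAAAAA
step 4: AAAAAAAAAAAAAAAAAAAAAAAAAAAAAAAAAAAAAAAA
step 5: AAAAAAAAAAAAAAAAAAAAAAAAAAAAAAAAAAAAAAAAAAAAAAAAAAAAAAAAAAAAAAAAAAAAAAAAAAAAAAAA
step 6: AAAAAAAAAAAAAAAAAAAAAAAAAAAAAAAAAAAAAAAAAAAAAAAAAAAAAAAAAA…AAAAAAAAAAAAAAAAAAAAAAAAAAAAAAAAAAAAAAAAAAAAAAAAAAAAAAAAAA  (len 160)
step 7: AAAAAAAAAAAAAAAAAAAAAAAAAAAAAAAAAAAAAAAAAAAAAAAAAAAAAAAAAA…AAAAAAAAAAAAAAAAAAAAAAAAAAAAAAAAAAAAAAAAAAAAAAAAAAAAAAAAAA  (len 320)
step 8: AAAAAAAAAAAAAAAAAAAAAAAAAAAAAAAAAAAAAAAAAAAAAAAAAAAAAAAAAA…AAAAAAAAAAAAAAAAAAAAAAAAAAAAAAAAAAAAAAAAAAAAAAAAAAAAAAAAAA  (len 640)
step 9: AAAAAAAAAAAAAAAAAAAAAAAAAAAAAAAAAAAAAAAAAAAAAAAAAAAAAAAAAA…AAAAAAAAAAAAAAAAAAAAAAAAAAAAAAAAAAAAAAAAAAAAAAAAAAAAAAAAAA  (len 1280)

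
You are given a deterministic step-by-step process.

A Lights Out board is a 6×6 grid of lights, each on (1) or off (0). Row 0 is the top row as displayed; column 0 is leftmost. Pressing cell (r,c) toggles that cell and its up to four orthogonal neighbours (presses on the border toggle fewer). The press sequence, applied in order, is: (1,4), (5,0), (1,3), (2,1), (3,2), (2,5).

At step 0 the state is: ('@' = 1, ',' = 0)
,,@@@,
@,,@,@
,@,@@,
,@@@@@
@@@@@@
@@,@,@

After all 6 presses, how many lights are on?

17

k=0  ,,@@@,
@,,@,@
,@,@@,
,@@@@@
@@@@@@
@@,@,@
k=1  ,,@@,,
@,,,@,
,@,@,,
,@@@@@
@@@@@@
@@,@,@
k=2  ,,@@,,
@,,,@,
,@,@,,
,@@@@@
,@@@@@
,,,@,@
k=3  ,,@,,,
@,@@,,
,@,,,,
,@@@@@
,@@@@@
,,,@,@
k=4  ,,@,,,
@@@@,,
@,@,,,
,,@@@@
,@@@@@
,,,@,@
k=5  ,,@,,,
@@@@,,
@,,,,,
,@,,@@
,@,@@@
,,,@,@
k=6  ,,@,,,
@@@@,@
@,,,@@
,@,,@,
,@,@@@
,,,@,@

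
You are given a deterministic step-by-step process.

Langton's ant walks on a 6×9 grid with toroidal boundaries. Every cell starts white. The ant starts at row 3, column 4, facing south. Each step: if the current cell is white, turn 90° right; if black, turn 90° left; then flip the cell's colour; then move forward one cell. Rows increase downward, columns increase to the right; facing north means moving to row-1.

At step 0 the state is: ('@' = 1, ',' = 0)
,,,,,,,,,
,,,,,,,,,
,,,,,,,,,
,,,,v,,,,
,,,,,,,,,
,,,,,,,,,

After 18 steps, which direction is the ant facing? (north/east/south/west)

gen 0: ,,,,,,,,,
,,,,,,,,,
,,,,,,,,,
,,,,v,,,,
,,,,,,,,,
,,,,,,,,,
gen 1: ,,,,,,,,,
,,,,,,,,,
,,,,,,,,,
,,,<@,,,,
,,,,,,,,,
,,,,,,,,,
gen 2: ,,,,,,,,,
,,,,,,,,,
,,,^,,,,,
,,,@@,,,,
,,,,,,,,,
,,,,,,,,,
gen 3: ,,,,,,,,,
,,,,,,,,,
,,,@>,,,,
,,,@@,,,,
,,,,,,,,,
,,,,,,,,,
gen 4: ,,,,,,,,,
,,,,,,,,,
,,,@@,,,,
,,,@v,,,,
,,,,,,,,,
,,,,,,,,,
gen 5: ,,,,,,,,,
,,,,,,,,,
,,,@@,,,,
,,,@,>,,,
,,,,,,,,,
,,,,,,,,,
gen 6: ,,,,,,,,,
,,,,,,,,,
,,,@@,,,,
,,,@,@,,,
,,,,,v,,,
,,,,,,,,,
gen 7: ,,,,,,,,,
,,,,,,,,,
,,,@@,,,,
,,,@,@,,,
,,,,<@,,,
,,,,,,,,,
gen 8: ,,,,,,,,,
,,,,,,,,,
,,,@@,,,,
,,,@^@,,,
,,,,@@,,,
,,,,,,,,,
gen 9: ,,,,,,,,,
,,,,,,,,,
,,,@@,,,,
,,,@@>,,,
,,,,@@,,,
,,,,,,,,,
gen 10: ,,,,,,,,,
,,,,,,,,,
,,,@@^,,,
,,,@@,,,,
,,,,@@,,,
,,,,,,,,,
gen 11: ,,,,,,,,,
,,,,,,,,,
,,,@@@>,,
,,,@@,,,,
,,,,@@,,,
,,,,,,,,,
gen 12: ,,,,,,,,,
,,,,,,,,,
,,,@@@@,,
,,,@@,v,,
,,,,@@,,,
,,,,,,,,,
gen 13: ,,,,,,,,,
,,,,,,,,,
,,,@@@@,,
,,,@@<@,,
,,,,@@,,,
,,,,,,,,,
gen 14: ,,,,,,,,,
,,,,,,,,,
,,,@@^@,,
,,,@@@@,,
,,,,@@,,,
,,,,,,,,,
gen 15: ,,,,,,,,,
,,,,,,,,,
,,,@<,@,,
,,,@@@@,,
,,,,@@,,,
,,,,,,,,,
gen 16: ,,,,,,,,,
,,,,,,,,,
,,,@,,@,,
,,,@v@@,,
,,,,@@,,,
,,,,,,,,,
gen 17: ,,,,,,,,,
,,,,,,,,,
,,,@,,@,,
,,,@,>@,,
,,,,@@,,,
,,,,,,,,,
gen 18: ,,,,,,,,,
,,,,,,,,,
,,,@,^@,,
,,,@,,@,,
,,,,@@,,,
,,,,,,,,,

north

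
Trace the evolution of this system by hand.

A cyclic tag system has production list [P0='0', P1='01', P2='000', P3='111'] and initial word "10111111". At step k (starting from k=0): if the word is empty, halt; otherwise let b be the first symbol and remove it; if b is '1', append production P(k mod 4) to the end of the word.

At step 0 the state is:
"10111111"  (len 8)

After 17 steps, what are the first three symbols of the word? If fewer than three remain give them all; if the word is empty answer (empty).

[0] "10111111"  (len 8)
[1] "01111110"  (len 8)
[2] "1111110"  (len 7)
[3] "111110000"  (len 9)
[4] "11110000111"  (len 11)
[5] "11100001110"  (len 11)
[6] "110000111001"  (len 12)
[7] "10000111001000"  (len 14)
[8] "0000111001000111"  (len 16)
[9] "000111001000111"  (len 15)
[10] "00111001000111"  (len 14)
[11] "0111001000111"  (len 13)
[12] "111001000111"  (len 12)
[13] "110010001110"  (len 12)
[14] "1001000111001"  (len 13)
[15] "001000111001000"  (len 15)
[16] "01000111001000"  (len 14)
[17] "1000111001000"  (len 13)

100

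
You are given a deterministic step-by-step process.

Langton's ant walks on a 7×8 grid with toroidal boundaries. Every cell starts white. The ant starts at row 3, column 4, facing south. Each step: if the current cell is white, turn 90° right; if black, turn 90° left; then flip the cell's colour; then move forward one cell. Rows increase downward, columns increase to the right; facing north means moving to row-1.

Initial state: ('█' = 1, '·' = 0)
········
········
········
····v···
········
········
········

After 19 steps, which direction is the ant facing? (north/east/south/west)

[0] ········
········
········
····v···
········
········
········
[1] ········
········
········
···<█···
········
········
········
[2] ········
········
···^····
···██···
········
········
········
[3] ········
········
···█>···
···██···
········
········
········
[4] ········
········
···██···
···█v···
········
········
········
[5] ········
········
···██···
···█·>··
········
········
········
[6] ········
········
···██···
···█·█··
·····v··
········
········
[7] ········
········
···██···
···█·█··
····<█··
········
········
[8] ········
········
···██···
···█^█··
····██··
········
········
[9] ········
········
···██···
···██>··
····██··
········
········
[10] ········
········
···██^··
···██···
····██··
········
········
[11] ········
········
···███>·
···██···
····██··
········
········
[12] ········
········
···████·
···██·v·
····██··
········
········
[13] ········
········
···████·
···██<█·
····██··
········
········
[14] ········
········
···██^█·
···████·
····██··
········
········
[15] ········
········
···█<·█·
···████·
····██··
········
········
[16] ········
········
···█··█·
···█v██·
····██··
········
········
[17] ········
········
···█··█·
···█·>█·
····██··
········
········
[18] ········
········
···█·^█·
···█··█·
····██··
········
········
[19] ········
········
···█·█>·
···█··█·
····██··
········
········

east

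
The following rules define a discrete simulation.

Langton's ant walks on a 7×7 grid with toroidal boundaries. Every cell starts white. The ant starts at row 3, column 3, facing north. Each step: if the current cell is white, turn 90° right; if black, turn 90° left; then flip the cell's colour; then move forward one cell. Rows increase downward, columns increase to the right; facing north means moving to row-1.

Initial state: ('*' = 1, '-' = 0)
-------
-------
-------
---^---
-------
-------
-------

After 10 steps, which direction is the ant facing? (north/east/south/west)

south

[0] -------
-------
-------
---^---
-------
-------
-------
[1] -------
-------
-------
---*>--
-------
-------
-------
[2] -------
-------
-------
---**--
----v--
-------
-------
[3] -------
-------
-------
---**--
---<*--
-------
-------
[4] -------
-------
-------
---^*--
---**--
-------
-------
[5] -------
-------
-------
--<-*--
---**--
-------
-------
[6] -------
-------
--^----
--*-*--
---**--
-------
-------
[7] -------
-------
--*>---
--*-*--
---**--
-------
-------
[8] -------
-------
--**---
--*v*--
---**--
-------
-------
[9] -------
-------
--**---
--<**--
---**--
-------
-------
[10] -------
-------
--**---
---**--
--v**--
-------
-------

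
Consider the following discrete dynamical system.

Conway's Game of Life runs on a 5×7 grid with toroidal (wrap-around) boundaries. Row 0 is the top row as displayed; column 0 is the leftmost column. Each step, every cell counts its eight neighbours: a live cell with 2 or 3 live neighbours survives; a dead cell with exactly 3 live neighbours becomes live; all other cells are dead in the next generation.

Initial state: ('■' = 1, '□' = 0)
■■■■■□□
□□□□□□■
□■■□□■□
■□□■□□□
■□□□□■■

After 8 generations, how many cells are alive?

k=0  ■■■■■□□
□□□□□□■
□■■□□■□
■□□■□□□
■□□□□■■
k=1  □■■■■□□
□□□□■■■
■■■□□□■
■□■□■■□
□□□□□■□
k=2  □□■■□□■
□□□□■□■
□□■□□□□
■□■■■■□
□□□□□■■
k=3  ■□□■■□■
□□■□□■□
□■■□□□■
□■■■■■□
■■□□□□□
k=4  ■□■■■■■
□□■□■■□
■□□□□□■
□□□■■■■
□□□□□□□
k=5  □■■□□□■
□□■□□□□
■□□□□□□
■□□□■■■
■□■□□□□
k=6  ■□■■□□□
■□■□□□□
■■□□□■□
■□□□□■□
□□■■□□□
k=7  □□□□□□□
■□■■□□□
■□□□□□□
■□■□■□□
□□■■■□■
k=8  □■□□■□□
□■□□□□□
■□■□□□■
■□■□■■■
□■■□■■□

15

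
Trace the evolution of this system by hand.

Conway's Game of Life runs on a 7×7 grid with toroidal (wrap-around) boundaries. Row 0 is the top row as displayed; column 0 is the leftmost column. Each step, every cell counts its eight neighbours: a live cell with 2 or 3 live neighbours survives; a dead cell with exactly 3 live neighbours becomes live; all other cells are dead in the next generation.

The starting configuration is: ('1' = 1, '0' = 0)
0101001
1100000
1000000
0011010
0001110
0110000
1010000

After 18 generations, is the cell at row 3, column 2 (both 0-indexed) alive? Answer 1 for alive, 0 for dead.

[0] 0101001
1100000
1000000
0011010
0001110
0110000
1010000
[1] 0000001
0110001
1010001
0011011
0100010
0110100
1001000
[2] 0110001
0110011
0000000
0011110
1100011
1111100
1111000
[3] 0000011
0110011
0100001
1111110
0000000
0000110
0000101
[4] 0000100
0110000
0000000
1111111
0110001
0000110
0000101
[5] 0001010
0000000
0000111
0001111
0000000
1001101
0001100
[6] 0001000
0000001
0001001
0001001
1000000
0001110
0010001
[7] 0000000
0000000
1000011
1000001
0001011
0001111
0010010
[8] 0000000
0000001
1000010
0000100
0001000
0011000
0001011
[9] 0000011
0000001
0000011
0000100
0011100
0011000
0011100
[10] 0001111
1000000
0000011
0000100
0010100
0100000
0010110
[11] 0001001
1000000
0000011
0001100
0001000
0110110
0010001
[12] 1000001
1000010
0000111
0001110
0000010
0110110
1110101
[13] 0000000
1000100
0001000
0001000
0010001
0010100
0010100
[14] 0001000
0000000
0001100
0011000
0010000
0110010
0000000
[15] 0000000
0001100
0011100
0010100
0000000
0110000
0010000
[16] 0001000
0010100
0010010
0010100
0111000
0110000
0110000
[17] 0101000
0010100
0110110
0000100
0000000
1000000
0101000
[18] 0101100
0000110
0110110
0001110
0000000
0000000
1100000

0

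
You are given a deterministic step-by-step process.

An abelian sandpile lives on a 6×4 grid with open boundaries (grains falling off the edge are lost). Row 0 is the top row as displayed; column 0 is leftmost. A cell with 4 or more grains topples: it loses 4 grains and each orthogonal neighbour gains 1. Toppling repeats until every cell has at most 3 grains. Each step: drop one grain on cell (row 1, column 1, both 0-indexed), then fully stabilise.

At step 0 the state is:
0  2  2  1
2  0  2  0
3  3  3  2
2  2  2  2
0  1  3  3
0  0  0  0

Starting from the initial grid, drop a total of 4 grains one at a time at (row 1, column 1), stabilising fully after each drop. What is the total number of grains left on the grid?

37

[0] 0  2  2  1
2  0  2  0
3  3  3  2
2  2  2  2
0  1  3  3
0  0  0  0
[1] 0  2  2  1
2  1  2  0
3  3  3  2
2  2  2  2
0  1  3  3
0  0  0  0
[2] 0  2  2  1
2  2  2  0
3  3  3  2
2  2  2  2
0  1  3  3
0  0  0  0
[3] 0  2  2  1
2  3  2  0
3  3  3  2
2  2  2  2
0  1  3  3
0  0  0  0
[4] 1  3  3  1
0  3  0  1
1  2  1  3
3  3  3  2
0  1  3  3
0  0  0  0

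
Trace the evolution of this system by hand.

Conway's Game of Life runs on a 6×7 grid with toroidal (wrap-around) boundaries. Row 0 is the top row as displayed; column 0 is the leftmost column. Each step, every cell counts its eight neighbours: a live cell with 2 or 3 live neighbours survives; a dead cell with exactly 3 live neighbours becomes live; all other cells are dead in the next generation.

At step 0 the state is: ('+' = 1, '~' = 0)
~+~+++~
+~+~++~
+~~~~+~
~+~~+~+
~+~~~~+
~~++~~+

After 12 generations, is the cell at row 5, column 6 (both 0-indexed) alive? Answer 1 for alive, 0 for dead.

1

t=0: ~+~+++~
+~+~++~
+~~~~+~
~+~~+~+
~+~~~~+
~~++~~+
t=1: ++~~~~~
+~+~~~~
+~~+~~~
~+~~~~+
~+~+~~+
~+~+~~+
t=2: ~~~~~~+
+~+~~~+
+~+~~~+
~+~~~~+
~+~~~++
~+~~~~+
t=3: ~+~~~++
~~~~~+~
~~+~~+~
~++~~~~
~++~~++
~~~~~~+
t=4: +~~~~++
~~~~++~
~++~~~~
+~~+~++
~++~~++
~++~~~~
t=5: ++~~+++
++~~++~
++++~~~
~~~+++~
~~~+++~
~~+~~~~
t=6: ~~+++~~
~~~~~~~
+~~~~~~
~+~~~++
~~+~~+~
+++~~~~
t=7: ~~++~~~
~~~+~~~
+~~~~~+
++~~~++
~~+~~+~
~~~~+~~
t=8: ~~+++~~
~~++~~~
~+~~~+~
~+~~~+~
++~~++~
~~+~+~~
t=9: ~+~~+~~
~+~~~~~
~+~~+~~
~++~~+~
+++++++
~~+~~~~
t=10: ~++~~~~
+++~~~~
++~~~~~
~~~~~~~
+~~~+++
~~~~~~+
t=11: ~~+~~~~
~~~~~~~
+~+~~~~
~+~~~+~
+~~~~++
~+~~~~+
t=12: ~~~~~~~
~+~~~~~
~+~~~~~
~+~~~+~
~+~~~+~
~+~~~++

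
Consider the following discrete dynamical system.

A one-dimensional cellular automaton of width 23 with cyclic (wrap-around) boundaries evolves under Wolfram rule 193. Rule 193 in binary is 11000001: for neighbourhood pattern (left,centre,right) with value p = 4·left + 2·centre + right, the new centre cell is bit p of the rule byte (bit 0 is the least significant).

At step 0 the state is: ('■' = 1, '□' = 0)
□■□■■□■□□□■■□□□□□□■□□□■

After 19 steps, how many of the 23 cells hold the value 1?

9

gen 0: □■□■■□■□□□■■□□□□□□■□□□■
gen 1: □□□□■□□□■□□■□■■■■□□□■□□
gen 2: ■■■□□□■□□□□□□□■■■□■□□□■
gen 3: ■■■□■□□□■■■■■□□■■□□□■□□
gen 4: □■■□□□■□□■■■■□□□■□■□□□□
gen 5: □□■□■□□□□□■■■□■□□□□□■■■
gen 6: □□□□□□■■■□□■■□□□■■■□□■■
gen 7: □■■■■□□■■□□□■□■□□■■□□□■
gen 8: □□■■■□□□■□■□□□□□□□■□■□□
gen 9: ■□□■■□■□□□□□■■■■■□□□□□■
gen 10: ■□□□■□□□■■■□□■■■■□■■■□□
gen 11: □□■□□□■□□■■□□□■■■□□■■□□
gen 12: ■□□□■□□□□□■□■□□■■□□□■□■
gen 13: ■□■□□□■■■□□□□□□□■□■□□□□
gen 14: □□□□■□□■■□■■■■■□□□□□■■□
gen 15: ■■■□□□□□■□□■■■■□■■■□□■□
gen 16: □■■□■■■□□□□□■■■□□■■□□□□
gen 17: □□■□□■■□■■■□□■■□□□■□■■■
gen 18: □□□□□□■□□■■□□□■□■□□□□■■
gen 19: □■■■■□□□□□■□■□□□□□■■□□■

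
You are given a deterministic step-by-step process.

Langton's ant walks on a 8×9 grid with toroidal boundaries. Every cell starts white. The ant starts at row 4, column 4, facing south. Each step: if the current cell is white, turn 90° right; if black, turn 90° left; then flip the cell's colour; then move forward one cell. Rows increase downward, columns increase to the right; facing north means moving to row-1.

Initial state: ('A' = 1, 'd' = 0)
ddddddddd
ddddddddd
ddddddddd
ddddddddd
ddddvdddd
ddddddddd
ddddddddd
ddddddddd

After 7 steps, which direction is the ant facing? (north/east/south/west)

k=0  ddddddddd
ddddddddd
ddddddddd
ddddddddd
ddddvdddd
ddddddddd
ddddddddd
ddddddddd
k=1  ddddddddd
ddddddddd
ddddddddd
ddddddddd
ddd<Adddd
ddddddddd
ddddddddd
ddddddddd
k=2  ddddddddd
ddddddddd
ddddddddd
ddd^ddddd
dddAAdddd
ddddddddd
ddddddddd
ddddddddd
k=3  ddddddddd
ddddddddd
ddddddddd
dddA>dddd
dddAAdddd
ddddddddd
ddddddddd
ddddddddd
k=4  ddddddddd
ddddddddd
ddddddddd
dddAAdddd
dddAvdddd
ddddddddd
ddddddddd
ddddddddd
k=5  ddddddddd
ddddddddd
ddddddddd
dddAAdddd
dddAd>ddd
ddddddddd
ddddddddd
ddddddddd
k=6  ddddddddd
ddddddddd
ddddddddd
dddAAdddd
dddAdAddd
dddddvddd
ddddddddd
ddddddddd
k=7  ddddddddd
ddddddddd
ddddddddd
dddAAdddd
dddAdAddd
dddd<Addd
ddddddddd
ddddddddd

west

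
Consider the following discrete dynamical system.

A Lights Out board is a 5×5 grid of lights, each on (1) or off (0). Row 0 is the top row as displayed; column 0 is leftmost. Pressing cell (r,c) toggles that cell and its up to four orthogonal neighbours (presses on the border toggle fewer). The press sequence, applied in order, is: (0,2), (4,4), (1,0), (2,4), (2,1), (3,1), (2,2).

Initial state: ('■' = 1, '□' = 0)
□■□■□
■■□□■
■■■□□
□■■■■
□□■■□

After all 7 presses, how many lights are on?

[0] □■□■□
■■□□■
■■■□□
□■■■■
□□■■□
[1] □□■□□
■■■□■
■■■□□
□■■■■
□□■■□
[2] □□■□□
■■■□■
■■■□□
□■■■□
□□■□■
[3] ■□■□□
□□■□■
□■■□□
□■■■□
□□■□■
[4] ■□■□□
□□■□□
□■■■■
□■■■■
□□■□■
[5] ■□■□□
□■■□□
■□□■■
□□■■■
□□■□■
[6] ■□■□□
□■■□□
■■□■■
■■□■■
□■■□■
[7] ■□■□□
□■□□□
■□■□■
■■■■■
□■■□■

14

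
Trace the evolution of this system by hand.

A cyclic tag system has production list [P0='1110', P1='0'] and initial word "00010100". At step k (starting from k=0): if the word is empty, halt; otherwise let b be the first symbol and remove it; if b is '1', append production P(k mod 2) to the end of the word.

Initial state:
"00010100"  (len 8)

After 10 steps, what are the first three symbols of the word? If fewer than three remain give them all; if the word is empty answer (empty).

gen 0: "00010100"  (len 8)
gen 1: "0010100"  (len 7)
gen 2: "010100"  (len 6)
gen 3: "10100"  (len 5)
gen 4: "01000"  (len 5)
gen 5: "1000"  (len 4)
gen 6: "0000"  (len 4)
gen 7: "000"  (len 3)
gen 8: "00"  (len 2)
gen 9: "0"  (len 1)
gen 10: (halted — word empty)

(empty)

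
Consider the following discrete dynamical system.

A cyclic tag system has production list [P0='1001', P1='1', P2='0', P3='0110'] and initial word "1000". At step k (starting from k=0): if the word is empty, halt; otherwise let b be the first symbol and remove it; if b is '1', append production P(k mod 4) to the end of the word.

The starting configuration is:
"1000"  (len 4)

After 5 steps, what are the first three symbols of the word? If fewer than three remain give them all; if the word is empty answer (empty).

001

[0] "1000"  (len 4)
[1] "0001001"  (len 7)
[2] "001001"  (len 6)
[3] "01001"  (len 5)
[4] "1001"  (len 4)
[5] "0011001"  (len 7)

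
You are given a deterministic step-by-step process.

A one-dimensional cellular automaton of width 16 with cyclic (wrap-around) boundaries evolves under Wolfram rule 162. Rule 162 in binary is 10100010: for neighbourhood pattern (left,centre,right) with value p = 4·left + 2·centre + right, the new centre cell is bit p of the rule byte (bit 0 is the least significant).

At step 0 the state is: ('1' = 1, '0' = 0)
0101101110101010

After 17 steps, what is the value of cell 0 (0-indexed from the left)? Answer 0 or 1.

k=0  0101101110101010
k=1  1010010101010100
k=2  0100101010101001
k=3  1001010101010010
k=4  0010101010100101
k=5  0101010101001010
k=6  1010101010010100
k=7  0101010100101001
k=8  1010101001010010
k=9  0101010010100101
k=10  1010100101001010
k=11  0101001010010101
k=12  1010010100101010
k=13  0100101001010101
k=14  1001010010101010
k=15  0010100101010101
k=16  0101001010101010
k=17  1010010101010100

1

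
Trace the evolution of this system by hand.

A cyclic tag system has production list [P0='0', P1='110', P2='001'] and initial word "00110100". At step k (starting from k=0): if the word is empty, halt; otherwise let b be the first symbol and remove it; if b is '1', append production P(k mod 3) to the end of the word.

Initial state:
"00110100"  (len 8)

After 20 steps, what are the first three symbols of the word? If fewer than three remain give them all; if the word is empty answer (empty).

step 0: "00110100"  (len 8)
step 1: "0110100"  (len 7)
step 2: "110100"  (len 6)
step 3: "10100001"  (len 8)
step 4: "01000010"  (len 8)
step 5: "1000010"  (len 7)
step 6: "000010001"  (len 9)
step 7: "00010001"  (len 8)
step 8: "0010001"  (len 7)
step 9: "010001"  (len 6)
step 10: "10001"  (len 5)
step 11: "0001110"  (len 7)
step 12: "001110"  (len 6)
step 13: "01110"  (len 5)
step 14: "1110"  (len 4)
step 15: "110001"  (len 6)
step 16: "100010"  (len 6)
step 17: "00010110"  (len 8)
step 18: "0010110"  (len 7)
step 19: "010110"  (len 6)
step 20: "10110"  (len 5)

101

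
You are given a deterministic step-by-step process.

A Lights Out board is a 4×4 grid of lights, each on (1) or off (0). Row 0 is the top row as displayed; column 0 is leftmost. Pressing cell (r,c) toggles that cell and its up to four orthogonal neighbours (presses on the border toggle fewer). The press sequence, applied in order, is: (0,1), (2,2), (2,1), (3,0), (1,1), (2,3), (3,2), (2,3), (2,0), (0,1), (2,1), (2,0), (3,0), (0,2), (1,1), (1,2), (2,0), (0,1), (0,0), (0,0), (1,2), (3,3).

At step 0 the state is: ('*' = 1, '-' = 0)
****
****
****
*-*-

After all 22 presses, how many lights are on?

k=0  ****
****
****
*-*-
k=1  ---*
*-**
****
*-*-
k=2  ---*
*--*
*---
*---
k=3  ---*
**-*
-**-
**--
k=4  ---*
**-*
***-
----
k=5  -*-*
--**
*-*-
----
k=6  -*-*
--*-
*--*
---*
k=7  -*-*
--*-
*-**
-**-
k=8  -*-*
--**
*---
-***
k=9  -*-*
*-**
-*--
****
k=10  *-**
****
-*--
****
k=11  *-**
*-**
*-*-
*-**
k=12  *-**
--**
-**-
--**
k=13  *-**
--**
***-
****
k=14  **--
---*
***-
****
k=15  *---
****
*-*-
****
k=16  *-*-
*---
*---
****
k=17  *-*-
----
-*--
-***
k=18  -*--
-*--
-*--
-***
k=19  *---
**--
-*--
-***
k=20  -*--
-*--
-*--
-***
k=21  -**-
--**
-**-
-***
k=22  -**-
--**
-***
-*--

8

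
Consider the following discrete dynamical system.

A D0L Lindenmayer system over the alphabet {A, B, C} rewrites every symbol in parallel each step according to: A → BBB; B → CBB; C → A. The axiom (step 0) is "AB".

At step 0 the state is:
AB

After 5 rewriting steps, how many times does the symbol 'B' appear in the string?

152

step 0: AB
step 1: BBBCBB
step 2: CBBCBBCBBACBBCBB
step 3: ACBBCBBACBBCBBACBBCBBBBBACBBCBBACBBCBB
step 4: BBBACBBCBBACBBCBBBBBACBBCBBACBBCBBBBBACBBCBBACBBCBBCBBCBBCBBBBBACBBCBBACBBCBBBBBACBBCBBACBBCBB
step 5: CBBCBBCBBBBBACBBCBBACBBCBBBBBACBBCBBACBBCBBCBBCBBCBBBBBACB…BACBBCBBACBBCBBCBBCBBCBBBBBACBBCBBACBBCBBBBBACBBCBBACBBCBB  (len 236)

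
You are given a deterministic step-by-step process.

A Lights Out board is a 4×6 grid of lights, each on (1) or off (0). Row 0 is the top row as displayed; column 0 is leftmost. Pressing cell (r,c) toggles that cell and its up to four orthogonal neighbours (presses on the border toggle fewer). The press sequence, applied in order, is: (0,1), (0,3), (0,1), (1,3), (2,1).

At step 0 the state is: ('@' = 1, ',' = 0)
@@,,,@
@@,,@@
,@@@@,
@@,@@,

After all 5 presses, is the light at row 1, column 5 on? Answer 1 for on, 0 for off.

1

t=0: @@,,,@
@@,,@@
,@@@@,
@@,@@,
t=1: ,,@,,@
@,,,@@
,@@@@,
@@,@@,
t=2: ,,,@@@
@,,@@@
,@@@@,
@@,@@,
t=3: @@@@@@
@@,@@@
,@@@@,
@@,@@,
t=4: @@@,@@
@@@,,@
,@@,@,
@@,@@,
t=5: @@@,@@
@,@,,@
@,,,@,
@,,@@,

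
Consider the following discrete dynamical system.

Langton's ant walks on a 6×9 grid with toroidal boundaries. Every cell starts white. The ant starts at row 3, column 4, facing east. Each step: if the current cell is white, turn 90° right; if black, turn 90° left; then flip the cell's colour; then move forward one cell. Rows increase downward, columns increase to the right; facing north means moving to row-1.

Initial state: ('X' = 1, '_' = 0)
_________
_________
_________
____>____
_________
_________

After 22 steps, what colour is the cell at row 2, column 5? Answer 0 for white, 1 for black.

k=0  _________
_________
_________
____>____
_________
_________
k=1  _________
_________
_________
____X____
____v____
_________
k=2  _________
_________
_________
____X____
___<X____
_________
k=3  _________
_________
_________
___^X____
___XX____
_________
k=4  _________
_________
_________
___X>____
___XX____
_________
k=5  _________
_________
____^____
___X_____
___XX____
_________
k=6  _________
_________
____X>___
___X_____
___XX____
_________
k=7  _________
_________
____XX___
___X_v___
___XX____
_________
k=8  _________
_________
____XX___
___X<X___
___XX____
_________
k=9  _________
_________
____^X___
___XXX___
___XX____
_________
k=10  _________
_________
___<_X___
___XXX___
___XX____
_________
k=11  _________
___^_____
___X_X___
___XXX___
___XX____
_________
k=12  _________
___X>____
___X_X___
___XXX___
___XX____
_________
k=13  _________
___XX____
___XvX___
___XXX___
___XX____
_________
k=14  _________
___XX____
___<XX___
___XXX___
___XX____
_________
k=15  _________
___XX____
____XX___
___vXX___
___XX____
_________
k=16  _________
___XX____
____XX___
____>X___
___XX____
_________
k=17  _________
___XX____
____^X___
_____X___
___XX____
_________
k=18  _________
___XX____
___<_X___
_____X___
___XX____
_________
k=19  _________
___^X____
___X_X___
_____X___
___XX____
_________
k=20  _________
__<_X____
___X_X___
_____X___
___XX____
_________
k=21  __^______
__X_X____
___X_X___
_____X___
___XX____
_________
k=22  __X>_____
__X_X____
___X_X___
_____X___
___XX____
_________

1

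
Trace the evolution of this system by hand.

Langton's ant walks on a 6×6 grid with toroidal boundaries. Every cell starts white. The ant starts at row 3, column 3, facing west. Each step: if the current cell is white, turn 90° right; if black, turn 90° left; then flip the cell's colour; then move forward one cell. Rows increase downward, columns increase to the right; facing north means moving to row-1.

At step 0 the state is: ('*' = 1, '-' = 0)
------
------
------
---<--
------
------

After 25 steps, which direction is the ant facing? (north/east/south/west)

north

[0] ------
------
------
---<--
------
------
[1] ------
------
---^--
---*--
------
------
[2] ------
------
---*>-
---*--
------
------
[3] ------
------
---**-
---*v-
------
------
[4] ------
------
---**-
---<*-
------
------
[5] ------
------
---**-
----*-
---v--
------
[6] ------
------
---**-
----*-
--<*--
------
[7] ------
------
---**-
--^-*-
--**--
------
[8] ------
------
---**-
--*>*-
--**--
------
[9] ------
------
---**-
--***-
--*v--
------
[10] ------
------
---**-
--***-
--*->-
------
[11] ------
------
---**-
--***-
--*-*-
----v-
[12] ------
------
---**-
--***-
--*-*-
---<*-
[13] ------
------
---**-
--***-
--*^*-
---**-
[14] ------
------
---**-
--***-
--**>-
---**-
[15] ------
------
---**-
--**^-
--**--
---**-
[16] ------
------
---**-
--*<--
--**--
---**-
[17] ------
------
---**-
--*---
--*v--
---**-
[18] ------
------
---**-
--*---
--*->-
---**-
[19] ------
------
---**-
--*---
--*-*-
---*v-
[20] ------
------
---**-
--*---
--*-*-
---*->
[21] -----v
------
---**-
--*---
--*-*-
---*-*
[22] ----<*
------
---**-
--*---
--*-*-
---*-*
[23] ----**
------
---**-
--*---
--*-*-
---*^*
[24] ----**
------
---**-
--*---
--*-*-
---**>
[25] ----**
------
---**-
--*---
--*-*^
---**-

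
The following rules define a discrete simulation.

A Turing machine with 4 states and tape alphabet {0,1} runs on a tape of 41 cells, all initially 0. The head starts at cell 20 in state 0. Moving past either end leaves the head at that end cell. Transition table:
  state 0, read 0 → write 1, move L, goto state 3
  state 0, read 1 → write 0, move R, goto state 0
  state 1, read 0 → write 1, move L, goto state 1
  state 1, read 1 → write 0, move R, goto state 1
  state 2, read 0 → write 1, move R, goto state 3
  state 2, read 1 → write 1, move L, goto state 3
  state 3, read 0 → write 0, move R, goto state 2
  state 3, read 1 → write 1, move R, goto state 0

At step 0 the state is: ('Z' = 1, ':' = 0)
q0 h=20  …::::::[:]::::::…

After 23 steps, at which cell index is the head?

step 0: q0 h=20  …::::::[:]::::::…
step 1: q3 h=19  …::::::[:]Z:::::…
step 2: q2 h=20  …::::::[Z]::::::…
step 3: q3 h=19  …::::::[:]Z:::::…
step 4: q2 h=20  …::::::[Z]::::::…
step 5: q3 h=19  …::::::[:]Z:::::…
step 6: q2 h=20  …::::::[Z]::::::…
step 7: q3 h=19  …::::::[:]Z:::::…
step 8: q2 h=20  …::::::[Z]::::::…
step 9: q3 h=19  …::::::[:]Z:::::…
step 10: q2 h=20  …::::::[Z]::::::…
step 11: q3 h=19  …::::::[:]Z:::::…
step 12: q2 h=20  …::::::[Z]::::::…
step 13: q3 h=19  …::::::[:]Z:::::…
step 14: q2 h=20  …::::::[Z]::::::…
step 15: q3 h=19  …::::::[:]Z:::::…
step 16: q2 h=20  …::::::[Z]::::::…
step 17: q3 h=19  …::::::[:]Z:::::…
step 18: q2 h=20  …::::::[Z]::::::…
step 19: q3 h=19  …::::::[:]Z:::::…
step 20: q2 h=20  …::::::[Z]::::::…
step 21: q3 h=19  …::::::[:]Z:::::…
step 22: q2 h=20  …::::::[Z]::::::…
step 23: q3 h=19  …::::::[:]Z:::::…

19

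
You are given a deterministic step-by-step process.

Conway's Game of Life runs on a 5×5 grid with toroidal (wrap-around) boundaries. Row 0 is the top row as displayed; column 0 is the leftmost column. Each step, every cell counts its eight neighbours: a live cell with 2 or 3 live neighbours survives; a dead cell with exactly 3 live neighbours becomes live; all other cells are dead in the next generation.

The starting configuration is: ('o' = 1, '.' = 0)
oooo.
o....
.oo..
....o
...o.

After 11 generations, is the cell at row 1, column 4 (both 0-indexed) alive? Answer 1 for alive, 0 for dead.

0

k=0  oooo.
o....
.oo..
....o
...o.
k=1  oooo.
o..oo
oo...
..oo.
oo.o.
k=2  .....
...o.
oo...
...o.
o....
k=3  .....
.....
..o.o
oo..o
.....
k=4  .....
.....
.o.oo
oo.oo
o....
k=5  .....
.....
.o.o.
.o.o.
oo...
k=6  .....
.....
.....
.o..o
ooo..
k=7  .o...
.....
.....
.oo..
ooo..
k=8  ooo..
.....
.....
o.o..
o....
k=9  oo...
.o...
.....
.o...
o.o.o
k=10  ..o.o
oo...
.....
oo...
..o.o
k=11  ..o.o
oo...
.....
oo...
..o.o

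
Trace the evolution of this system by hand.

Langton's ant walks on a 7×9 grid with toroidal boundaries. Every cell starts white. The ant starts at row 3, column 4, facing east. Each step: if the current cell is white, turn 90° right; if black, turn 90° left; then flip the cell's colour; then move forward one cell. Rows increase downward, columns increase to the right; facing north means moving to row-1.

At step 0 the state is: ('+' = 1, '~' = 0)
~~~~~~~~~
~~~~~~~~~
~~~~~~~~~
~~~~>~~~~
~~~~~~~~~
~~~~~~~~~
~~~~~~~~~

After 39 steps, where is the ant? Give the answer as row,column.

3,1

t=0: ~~~~~~~~~
~~~~~~~~~
~~~~~~~~~
~~~~>~~~~
~~~~~~~~~
~~~~~~~~~
~~~~~~~~~
t=1: ~~~~~~~~~
~~~~~~~~~
~~~~~~~~~
~~~~+~~~~
~~~~v~~~~
~~~~~~~~~
~~~~~~~~~
t=2: ~~~~~~~~~
~~~~~~~~~
~~~~~~~~~
~~~~+~~~~
~~~<+~~~~
~~~~~~~~~
~~~~~~~~~
t=3: ~~~~~~~~~
~~~~~~~~~
~~~~~~~~~
~~~^+~~~~
~~~++~~~~
~~~~~~~~~
~~~~~~~~~
t=4: ~~~~~~~~~
~~~~~~~~~
~~~~~~~~~
~~~+>~~~~
~~~++~~~~
~~~~~~~~~
~~~~~~~~~
t=5: ~~~~~~~~~
~~~~~~~~~
~~~~^~~~~
~~~+~~~~~
~~~++~~~~
~~~~~~~~~
~~~~~~~~~
t=6: ~~~~~~~~~
~~~~~~~~~
~~~~+>~~~
~~~+~~~~~
~~~++~~~~
~~~~~~~~~
~~~~~~~~~
t=7: ~~~~~~~~~
~~~~~~~~~
~~~~++~~~
~~~+~v~~~
~~~++~~~~
~~~~~~~~~
~~~~~~~~~
t=8: ~~~~~~~~~
~~~~~~~~~
~~~~++~~~
~~~+<+~~~
~~~++~~~~
~~~~~~~~~
~~~~~~~~~
t=9: ~~~~~~~~~
~~~~~~~~~
~~~~^+~~~
~~~+++~~~
~~~++~~~~
~~~~~~~~~
~~~~~~~~~
t=10: ~~~~~~~~~
~~~~~~~~~
~~~<~+~~~
~~~+++~~~
~~~++~~~~
~~~~~~~~~
~~~~~~~~~
t=11: ~~~~~~~~~
~~~^~~~~~
~~~+~+~~~
~~~+++~~~
~~~++~~~~
~~~~~~~~~
~~~~~~~~~
t=12: ~~~~~~~~~
~~~+>~~~~
~~~+~+~~~
~~~+++~~~
~~~++~~~~
~~~~~~~~~
~~~~~~~~~
t=13: ~~~~~~~~~
~~~++~~~~
~~~+v+~~~
~~~+++~~~
~~~++~~~~
~~~~~~~~~
~~~~~~~~~
t=14: ~~~~~~~~~
~~~++~~~~
~~~<++~~~
~~~+++~~~
~~~++~~~~
~~~~~~~~~
~~~~~~~~~
t=15: ~~~~~~~~~
~~~++~~~~
~~~~++~~~
~~~v++~~~
~~~++~~~~
~~~~~~~~~
~~~~~~~~~
t=16: ~~~~~~~~~
~~~++~~~~
~~~~++~~~
~~~~>+~~~
~~~++~~~~
~~~~~~~~~
~~~~~~~~~
t=17: ~~~~~~~~~
~~~++~~~~
~~~~^+~~~
~~~~~+~~~
~~~++~~~~
~~~~~~~~~
~~~~~~~~~
t=18: ~~~~~~~~~
~~~++~~~~
~~~<~+~~~
~~~~~+~~~
~~~++~~~~
~~~~~~~~~
~~~~~~~~~
t=19: ~~~~~~~~~
~~~^+~~~~
~~~+~+~~~
~~~~~+~~~
~~~++~~~~
~~~~~~~~~
~~~~~~~~~
t=20: ~~~~~~~~~
~~<~+~~~~
~~~+~+~~~
~~~~~+~~~
~~~++~~~~
~~~~~~~~~
~~~~~~~~~
t=21: ~~^~~~~~~
~~+~+~~~~
~~~+~+~~~
~~~~~+~~~
~~~++~~~~
~~~~~~~~~
~~~~~~~~~
t=22: ~~+>~~~~~
~~+~+~~~~
~~~+~+~~~
~~~~~+~~~
~~~++~~~~
~~~~~~~~~
~~~~~~~~~
t=23: ~~++~~~~~
~~+v+~~~~
~~~+~+~~~
~~~~~+~~~
~~~++~~~~
~~~~~~~~~
~~~~~~~~~
t=24: ~~++~~~~~
~~<++~~~~
~~~+~+~~~
~~~~~+~~~
~~~++~~~~
~~~~~~~~~
~~~~~~~~~
t=25: ~~++~~~~~
~~~++~~~~
~~v+~+~~~
~~~~~+~~~
~~~++~~~~
~~~~~~~~~
~~~~~~~~~
t=26: ~~++~~~~~
~~~++~~~~
~<++~+~~~
~~~~~+~~~
~~~++~~~~
~~~~~~~~~
~~~~~~~~~
t=27: ~~++~~~~~
~^~++~~~~
~+++~+~~~
~~~~~+~~~
~~~++~~~~
~~~~~~~~~
~~~~~~~~~
t=28: ~~++~~~~~
~+>++~~~~
~+++~+~~~
~~~~~+~~~
~~~++~~~~
~~~~~~~~~
~~~~~~~~~
t=29: ~~++~~~~~
~++++~~~~
~+v+~+~~~
~~~~~+~~~
~~~++~~~~
~~~~~~~~~
~~~~~~~~~
t=30: ~~++~~~~~
~++++~~~~
~+~>~+~~~
~~~~~+~~~
~~~++~~~~
~~~~~~~~~
~~~~~~~~~
t=31: ~~++~~~~~
~++^+~~~~
~+~~~+~~~
~~~~~+~~~
~~~++~~~~
~~~~~~~~~
~~~~~~~~~
t=32: ~~++~~~~~
~+<~+~~~~
~+~~~+~~~
~~~~~+~~~
~~~++~~~~
~~~~~~~~~
~~~~~~~~~
t=33: ~~++~~~~~
~+~~+~~~~
~+v~~+~~~
~~~~~+~~~
~~~++~~~~
~~~~~~~~~
~~~~~~~~~
t=34: ~~++~~~~~
~+~~+~~~~
~<+~~+~~~
~~~~~+~~~
~~~++~~~~
~~~~~~~~~
~~~~~~~~~
t=35: ~~++~~~~~
~+~~+~~~~
~~+~~+~~~
~v~~~+~~~
~~~++~~~~
~~~~~~~~~
~~~~~~~~~
t=36: ~~++~~~~~
~+~~+~~~~
~~+~~+~~~
<+~~~+~~~
~~~++~~~~
~~~~~~~~~
~~~~~~~~~
t=37: ~~++~~~~~
~+~~+~~~~
^~+~~+~~~
++~~~+~~~
~~~++~~~~
~~~~~~~~~
~~~~~~~~~
t=38: ~~++~~~~~
~+~~+~~~~
+>+~~+~~~
++~~~+~~~
~~~++~~~~
~~~~~~~~~
~~~~~~~~~
t=39: ~~++~~~~~
~+~~+~~~~
+++~~+~~~
+v~~~+~~~
~~~++~~~~
~~~~~~~~~
~~~~~~~~~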